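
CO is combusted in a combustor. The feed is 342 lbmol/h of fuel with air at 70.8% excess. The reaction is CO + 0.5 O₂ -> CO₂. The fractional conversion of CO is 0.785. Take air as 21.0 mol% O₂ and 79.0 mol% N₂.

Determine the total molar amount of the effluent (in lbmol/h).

1600 lbmol/h

Stoichiometric O₂ = 0.5 × 342 = 171 lbmol/h; O₂ fed = 171 × 1.708 = 292.1 lbmol/h.
N₂ fed = 292.1 × 79/21 = 1099 lbmol/h.
Fuel reacted = 0.785 × 342 → ξ = 268.5 lbmol/h.
Outlet (n = n₀ + ν ξ):
  CO: 342 − 1(268.5) = 73.53
  O₂: 292.1 − 0.5(268.5) = 157.8
  N₂: 1099 (inert)
  CO₂: 0 + 1(268.5) = 268.5
Total out = 73.53 + 157.8 + 1099 + 268.5 = 1599 lbmol/h.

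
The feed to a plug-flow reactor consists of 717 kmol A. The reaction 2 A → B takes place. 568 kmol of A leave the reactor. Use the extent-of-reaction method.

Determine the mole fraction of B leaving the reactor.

0.116

For A: n = n₀ − 2ξ → 568 = 717 − 2ξ, giving ξ = 74.5 kmol.
Outlet amounts (n = n₀ + ν ξ):
  A: 717 − 2(74.5) = 568
  B: 0 + 1(74.5) = 74.5
Total out = 642.5 kmol; y_B = 74.5 / 642.5 = 0.116.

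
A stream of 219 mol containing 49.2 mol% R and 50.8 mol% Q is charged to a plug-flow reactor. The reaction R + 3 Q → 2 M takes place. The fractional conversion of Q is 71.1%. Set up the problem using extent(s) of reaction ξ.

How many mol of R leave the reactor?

Q reacted = 0.711 × 111.3 = 79.1 mol; ν_Q = −3, so ξ = 79.1/3 = 26.37 mol.
Outlet amounts (n = n₀ + ν ξ):
  R: 107.7 − 1(26.37) = 81.38
  Q: 111.3 − 3(26.37) = 32.15
  M: 0 + 2(26.37) = 52.73

81.4 mol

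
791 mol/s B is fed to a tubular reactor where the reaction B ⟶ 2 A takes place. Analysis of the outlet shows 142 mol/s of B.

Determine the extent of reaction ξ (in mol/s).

ξ = 649 mol/s

For B: n = n₀ − 1ξ → 142 = 791 − 1ξ, giving ξ = 649 mol/s.
Outlet amounts (n = n₀ + ν ξ):
  B: 791 − 1(649) = 142
  A: 0 + 2(649) = 1298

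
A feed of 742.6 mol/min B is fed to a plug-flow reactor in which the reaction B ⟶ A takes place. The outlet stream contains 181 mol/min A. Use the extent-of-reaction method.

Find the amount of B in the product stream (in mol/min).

For A: n = n₀ + 1ξ → 181 = 0 + 1ξ, giving ξ = 181 mol/min.
Outlet amounts (n = n₀ + ν ξ):
  B: 742.6 − 1(181) = 561.6
  A: 0 + 1(181) = 181

562 mol/min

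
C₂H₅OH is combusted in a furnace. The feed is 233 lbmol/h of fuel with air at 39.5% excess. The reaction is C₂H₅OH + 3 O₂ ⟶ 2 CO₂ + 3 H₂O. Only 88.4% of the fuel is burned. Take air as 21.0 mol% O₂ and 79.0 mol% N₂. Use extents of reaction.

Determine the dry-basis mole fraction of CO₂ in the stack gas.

0.0923

Stoichiometric O₂ = 3 × 233 = 699 lbmol/h; O₂ fed = 699 × 1.395 = 975.1 lbmol/h.
N₂ fed = 975.1 × 79/21 = 3668 lbmol/h.
Fuel reacted = 0.884 × 233 → ξ = 206 lbmol/h.
Outlet (n = n₀ + ν ξ):
  C₂H₅OH: 233 − 1(206) = 27.03
  O₂: 975.1 − 3(206) = 357.2
  N₂: 3668 (inert)
  CO₂: 0 + 2(206) = 411.9
  H₂O: 0 + 3(206) = 617.9
Dry total = 4464 lbmol/h; y_CO₂ (dry) = 411.9 / 4464 = 0.09227.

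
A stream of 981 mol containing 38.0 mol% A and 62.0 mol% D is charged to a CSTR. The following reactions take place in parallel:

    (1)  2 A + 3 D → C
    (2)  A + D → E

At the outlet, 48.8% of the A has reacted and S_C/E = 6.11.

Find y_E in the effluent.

Conversion of A: A consumed = 0.488 × 372.8 = 181.9 mol = 2ξ₁ + 1ξ₂.
Selectivity: 1ξ₁ / (1ξ₂) = 6.11 → ξ₁ = 6.11 ξ₂.
Substitute: (2·6.11 + 1) ξ₂ = 181.9 → ξ₂ = 13.76 mol, ξ₁ = 84.08 mol.
Outlet amounts (n = n₀ + Σ ν·ξ):
  A: 372.8 − 2(84.08) − 1(13.76) = 190.9
  D: 608.2 − 3(84.08) − 1(13.76) = 342.2
  C: 0 + 1(84.08) = 84.08
  E: 0 + 1(13.76) = 13.76
Total out = 630.9 mol; y_E = 13.76 / 630.9 = 0.02181.

0.0218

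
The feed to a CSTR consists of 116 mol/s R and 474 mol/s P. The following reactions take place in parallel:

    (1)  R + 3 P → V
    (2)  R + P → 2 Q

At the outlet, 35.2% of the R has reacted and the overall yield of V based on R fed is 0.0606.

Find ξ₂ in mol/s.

Yield of V: 1ξ₁ / 116 = 0.0606 → ξ₁ = 7.03 mol/s.
Conversion of R: 1ξ₁ + 1ξ₂ = 0.352 × 116 = 40.83 → ξ₂ = 33.8 mol/s.
Outlet amounts (n = n₀ + Σ ν·ξ):
  R: 116 − 1(7.03) − 1(33.8) = 75.17
  P: 474 − 3(7.03) − 1(33.8) = 419.1
  V: 0 + 1(7.03) = 7.03
  Q: 0 + 2(33.8) = 67.6

ξ₂ = 33.8 mol/s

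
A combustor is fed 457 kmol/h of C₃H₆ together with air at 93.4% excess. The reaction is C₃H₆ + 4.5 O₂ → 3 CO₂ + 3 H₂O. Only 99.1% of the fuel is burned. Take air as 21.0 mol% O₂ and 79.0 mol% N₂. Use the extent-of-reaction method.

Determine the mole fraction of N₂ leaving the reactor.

0.762

Stoichiometric O₂ = 4.5 × 457 = 2056 kmol/h; O₂ fed = 2056 × 1.934 = 3977 kmol/h.
N₂ fed = 3977 × 79/21 = 14960 kmol/h.
Fuel reacted = 0.991 × 457 → ξ = 452.9 kmol/h.
Outlet (n = n₀ + ν ξ):
  C₃H₆: 457 − 1(452.9) = 4.113
  O₂: 3977 − 4.5(452.9) = 1939
  N₂: 14960 (inert)
  CO₂: 0 + 3(452.9) = 1359
  H₂O: 0 + 3(452.9) = 1359
Total out = 19620 kmol/h; y_N₂ = 14960 / 19620 = 0.7625.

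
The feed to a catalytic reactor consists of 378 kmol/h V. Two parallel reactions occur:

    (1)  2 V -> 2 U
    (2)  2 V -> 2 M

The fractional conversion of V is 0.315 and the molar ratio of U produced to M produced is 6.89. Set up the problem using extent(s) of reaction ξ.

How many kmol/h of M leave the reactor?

15.1 kmol/h

Conversion of V: V consumed = 0.315 × 378 = 119.1 kmol/h = 2ξ₁ + 2ξ₂.
Selectivity: 2ξ₁ / (2ξ₂) = 6.89 → ξ₁ = 6.89 ξ₂.
Substitute: (2·6.89 + 2) ξ₂ = 119.1 → ξ₂ = 7.546 kmol/h, ξ₁ = 51.99 kmol/h.
Outlet amounts (n = n₀ + Σ ν·ξ):
  V: 378 − 2(51.99) − 2(7.546) = 258.9
  U: 0 + 2(51.99) = 104
  M: 0 + 2(7.546) = 15.09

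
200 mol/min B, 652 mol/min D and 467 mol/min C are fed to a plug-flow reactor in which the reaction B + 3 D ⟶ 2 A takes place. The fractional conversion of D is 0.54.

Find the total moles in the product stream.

D reacted = 0.54 × 652 = 352.1 mol/min; ν_D = −3, so ξ = 352.1/3 = 117.4 mol/min.
Outlet amounts (n = n₀ + ν ξ):
  B: 200 − 1(117.4) = 82.64
  D: 652 − 3(117.4) = 299.9
  A: 0 + 2(117.4) = 234.7
  C: 467 (inert)
Total out = 82.64 + 299.9 + 234.7 + 467 = 1084 mol/min.

1080 mol/min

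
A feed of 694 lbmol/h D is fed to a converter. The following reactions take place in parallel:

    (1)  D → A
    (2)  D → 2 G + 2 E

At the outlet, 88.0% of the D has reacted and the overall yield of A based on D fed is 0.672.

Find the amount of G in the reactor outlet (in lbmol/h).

Yield of A: 1ξ₁ / 694 = 0.672 → ξ₁ = 466.4 lbmol/h.
Conversion of D: 1ξ₁ + 1ξ₂ = 0.88 × 694 = 610.7 → ξ₂ = 144.4 lbmol/h.
Outlet amounts (n = n₀ + Σ ν·ξ):
  D: 694 − 1(466.4) − 1(144.4) = 83.28
  A: 0 + 1(466.4) = 466.4
  G: 0 + 2(144.4) = 288.7
  E: 0 + 2(144.4) = 288.7

289 lbmol/h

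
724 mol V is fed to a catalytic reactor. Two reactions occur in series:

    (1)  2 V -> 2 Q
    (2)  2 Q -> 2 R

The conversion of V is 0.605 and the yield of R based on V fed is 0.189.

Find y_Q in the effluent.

Conversion of V: V consumed = 2ξ₁ = 0.605 × 724 → ξ₁ = 219 mol.
Yield of R: 2ξ₂ / 724 = 0.189 → ξ₂ = 68.42 mol.
Outlet amounts (n = n₀ + Σ ν·ξ):
  V: 724 − 2(219) = 286
  Q: 0 + 2(219) − 2(68.42) = 301.2
  R: 0 + 2(68.42) = 136.8
Total out = 724 mol; y_Q = 301.2 / 724 = 0.416.

0.416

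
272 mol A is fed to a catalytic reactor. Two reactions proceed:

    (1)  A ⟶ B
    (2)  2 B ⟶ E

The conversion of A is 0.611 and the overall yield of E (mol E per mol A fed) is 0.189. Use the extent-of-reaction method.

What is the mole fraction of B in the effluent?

Conversion of A: A consumed = 1ξ₁ = 0.611 × 272 → ξ₁ = 166.2 mol.
Yield of E: 1ξ₂ / 272 = 0.189 → ξ₂ = 51.41 mol.
Outlet amounts (n = n₀ + Σ ν·ξ):
  A: 272 − 1(166.2) = 105.8
  B: 0 + 1(166.2) − 2(51.41) = 63.38
  E: 0 + 1(51.41) = 51.41
Total out = 220.6 mol; y_B = 63.38 / 220.6 = 0.2873.

0.287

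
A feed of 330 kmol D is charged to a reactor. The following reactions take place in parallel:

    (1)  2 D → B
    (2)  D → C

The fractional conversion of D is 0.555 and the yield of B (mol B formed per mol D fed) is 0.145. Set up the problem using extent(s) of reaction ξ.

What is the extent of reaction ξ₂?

ξ₂ = 87.5 kmol

Yield of B: 1ξ₁ / 330 = 0.145 → ξ₁ = 47.85 kmol.
Conversion of D: 2ξ₁ + 1ξ₂ = 0.555 × 330 = 183.2 → ξ₂ = 87.45 kmol.
Outlet amounts (n = n₀ + Σ ν·ξ):
  D: 330 − 2(47.85) − 1(87.45) = 146.8
  B: 0 + 1(47.85) = 47.85
  C: 0 + 1(87.45) = 87.45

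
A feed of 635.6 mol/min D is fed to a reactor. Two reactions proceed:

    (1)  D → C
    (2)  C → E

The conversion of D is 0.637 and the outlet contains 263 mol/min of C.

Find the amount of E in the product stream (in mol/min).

142 mol/min

Conversion of D: D consumed = 1ξ₁ = 0.637 × 635.6 → ξ₁ = 404.9 mol/min.
C balance: n_C = 0 + 1ξ₁ − 1ξ₂ = 263 → ξ₂ = (1·404.9 − 263)/1 = 141.9 mol/min.
Outlet amounts (n = n₀ + Σ ν·ξ):
  D: 635.6 − 1(404.9) = 230.7
  C: 0 + 1(404.9) − 1(141.9) = 263
  E: 0 + 1(141.9) = 141.9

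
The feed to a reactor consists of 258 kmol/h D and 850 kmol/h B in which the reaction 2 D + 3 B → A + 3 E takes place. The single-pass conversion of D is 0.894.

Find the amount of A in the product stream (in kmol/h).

D reacted = 0.894 × 258 = 230.7 kmol/h; ν_D = −2, so ξ = 230.7/2 = 115.3 kmol/h.
Outlet amounts (n = n₀ + ν ξ):
  D: 258 − 2(115.3) = 27.35
  B: 850 − 3(115.3) = 504
  A: 0 + 1(115.3) = 115.3
  E: 0 + 3(115.3) = 346

115 kmol/h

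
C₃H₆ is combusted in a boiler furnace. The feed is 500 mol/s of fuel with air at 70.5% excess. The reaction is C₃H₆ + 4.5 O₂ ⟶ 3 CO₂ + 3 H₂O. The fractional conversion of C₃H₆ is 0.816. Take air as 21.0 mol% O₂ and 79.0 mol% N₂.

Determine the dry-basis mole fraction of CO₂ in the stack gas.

0.069

Stoichiometric O₂ = 4.5 × 500 = 2250 mol/s; O₂ fed = 2250 × 1.705 = 3836 mol/s.
N₂ fed = 3836 × 79/21 = 14430 mol/s.
Fuel reacted = 0.816 × 500 → ξ = 408 mol/s.
Outlet (n = n₀ + ν ξ):
  C₃H₆: 500 − 1(408) = 92
  O₂: 3836 − 4.5(408) = 2000
  N₂: 14430 (inert)
  CO₂: 0 + 3(408) = 1224
  H₂O: 0 + 3(408) = 1224
Dry total = 17750 mol/s; y_CO₂ (dry) = 1224 / 17750 = 0.06897.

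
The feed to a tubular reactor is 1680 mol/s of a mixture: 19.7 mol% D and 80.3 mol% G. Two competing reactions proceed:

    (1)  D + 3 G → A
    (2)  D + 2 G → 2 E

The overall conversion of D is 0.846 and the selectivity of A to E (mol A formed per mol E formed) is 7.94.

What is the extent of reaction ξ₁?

Conversion of D: D consumed = 0.846 × 331 = 280 mol/s = 1ξ₁ + 1ξ₂.
Selectivity: 1ξ₁ / (2ξ₂) = 7.94 → ξ₁ = 15.88 ξ₂.
Substitute: (1·15.88 + 1) ξ₂ = 280 → ξ₂ = 16.59 mol/s, ξ₁ = 263.4 mol/s.
Outlet amounts (n = n₀ + Σ ν·ξ):
  D: 331 − 1(263.4) − 1(16.59) = 50.97
  G: 1349 − 3(263.4) − 2(16.59) = 525.7
  A: 0 + 1(263.4) = 263.4
  E: 0 + 2(16.59) = 33.17

ξ₁ = 263 mol/s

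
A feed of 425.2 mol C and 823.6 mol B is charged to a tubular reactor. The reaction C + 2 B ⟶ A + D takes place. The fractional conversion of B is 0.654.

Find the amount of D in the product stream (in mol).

269 mol

B reacted = 0.654 × 823.6 = 538.6 mol; ν_B = −2, so ξ = 538.6/2 = 269.3 mol.
Outlet amounts (n = n₀ + ν ξ):
  C: 425.2 − 1(269.3) = 155.9
  B: 823.6 − 2(269.3) = 285
  A: 0 + 1(269.3) = 269.3
  D: 0 + 1(269.3) = 269.3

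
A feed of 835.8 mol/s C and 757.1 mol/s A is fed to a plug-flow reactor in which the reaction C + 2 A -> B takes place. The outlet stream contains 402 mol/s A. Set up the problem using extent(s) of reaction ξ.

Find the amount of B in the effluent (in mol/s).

For A: n = n₀ − 2ξ → 402 = 757.1 − 2ξ, giving ξ = 177.6 mol/s.
Outlet amounts (n = n₀ + ν ξ):
  C: 835.8 − 1(177.6) = 658.2
  A: 757.1 − 2(177.6) = 402
  B: 0 + 1(177.6) = 177.6

178 mol/s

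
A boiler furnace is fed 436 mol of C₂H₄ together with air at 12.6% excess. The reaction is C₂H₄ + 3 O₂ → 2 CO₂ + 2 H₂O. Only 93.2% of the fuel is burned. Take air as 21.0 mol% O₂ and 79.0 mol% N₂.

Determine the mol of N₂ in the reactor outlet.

5540 mol

Stoichiometric O₂ = 3 × 436 = 1308 mol; O₂ fed = 1308 × 1.126 = 1473 mol.
N₂ fed = 1473 × 79/21 = 5541 mol.
Fuel reacted = 0.932 × 436 → ξ = 406.4 mol.
Outlet (n = n₀ + ν ξ):
  C₂H₄: 436 − 1(406.4) = 29.65
  O₂: 1473 − 3(406.4) = 253.8
  N₂: 5541 (inert)
  CO₂: 0 + 2(406.4) = 812.7
  H₂O: 0 + 2(406.4) = 812.7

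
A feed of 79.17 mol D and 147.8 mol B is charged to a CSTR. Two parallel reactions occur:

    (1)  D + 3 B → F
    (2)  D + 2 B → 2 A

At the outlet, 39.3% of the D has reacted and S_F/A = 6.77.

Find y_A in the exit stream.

0.031

Conversion of D: D consumed = 0.393 × 79.17 = 31.11 mol = 1ξ₁ + 1ξ₂.
Selectivity: 1ξ₁ / (2ξ₂) = 6.77 → ξ₁ = 13.54 ξ₂.
Substitute: (1·13.54 + 1) ξ₂ = 31.11 → ξ₂ = 2.14 mol, ξ₁ = 28.97 mol.
Outlet amounts (n = n₀ + Σ ν·ξ):
  D: 79.17 − 1(28.97) − 1(2.14) = 48.06
  B: 147.8 − 3(28.97) − 2(2.14) = 56.6
  F: 0 + 1(28.97) = 28.97
  A: 0 + 2(2.14) = 4.28
Total out = 137.9 mol; y_A = 4.28 / 137.9 = 0.03103.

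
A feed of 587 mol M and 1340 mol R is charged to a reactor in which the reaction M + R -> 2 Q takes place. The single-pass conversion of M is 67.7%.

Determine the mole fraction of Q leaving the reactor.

M reacted = 0.677 × 587 = 397.4 mol; ν_M = −1, so ξ = 397.4/1 = 397.4 mol.
Outlet amounts (n = n₀ + ν ξ):
  M: 587 − 1(397.4) = 189.6
  R: 1340 − 1(397.4) = 942.6
  Q: 0 + 2(397.4) = 794.8
Total out = 1927 mol; y_Q = 794.8 / 1927 = 0.4125.

0.412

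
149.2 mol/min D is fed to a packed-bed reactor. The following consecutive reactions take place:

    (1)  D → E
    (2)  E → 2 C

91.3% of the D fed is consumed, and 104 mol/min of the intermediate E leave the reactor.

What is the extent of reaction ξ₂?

ξ₂ = 32.2 mol/min

Conversion of D: D consumed = 1ξ₁ = 0.913 × 149.2 → ξ₁ = 136.2 mol/min.
E balance: n_E = 0 + 1ξ₁ − 1ξ₂ = 104 → ξ₂ = (1·136.2 − 104)/1 = 32.22 mol/min.
Outlet amounts (n = n₀ + Σ ν·ξ):
  D: 149.2 − 1(136.2) = 12.98
  E: 0 + 1(136.2) − 1(32.22) = 104
  C: 0 + 2(32.22) = 64.44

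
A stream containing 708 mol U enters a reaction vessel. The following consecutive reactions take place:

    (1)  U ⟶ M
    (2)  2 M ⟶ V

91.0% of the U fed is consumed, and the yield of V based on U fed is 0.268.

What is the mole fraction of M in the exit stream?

0.511

Conversion of U: U consumed = 1ξ₁ = 0.91 × 708 → ξ₁ = 644.3 mol.
Yield of V: 1ξ₂ / 708 = 0.268 → ξ₂ = 189.7 mol.
Outlet amounts (n = n₀ + Σ ν·ξ):
  U: 708 − 1(644.3) = 63.72
  M: 0 + 1(644.3) − 2(189.7) = 264.8
  V: 0 + 1(189.7) = 189.7
Total out = 518.3 mol; y_M = 264.8 / 518.3 = 0.5109.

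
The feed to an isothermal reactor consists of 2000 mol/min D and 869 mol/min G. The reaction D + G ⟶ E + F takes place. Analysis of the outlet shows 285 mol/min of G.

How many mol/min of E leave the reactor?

584 mol/min

For G: n = n₀ − 1ξ → 285 = 869 − 1ξ, giving ξ = 584 mol/min.
Outlet amounts (n = n₀ + ν ξ):
  D: 2000 − 1(584) = 1416
  G: 869 − 1(584) = 285
  E: 0 + 1(584) = 584
  F: 0 + 1(584) = 584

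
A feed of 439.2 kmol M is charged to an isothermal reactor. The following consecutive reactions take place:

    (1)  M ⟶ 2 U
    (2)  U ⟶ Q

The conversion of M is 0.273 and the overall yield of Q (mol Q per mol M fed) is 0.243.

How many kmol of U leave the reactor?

133 kmol

Conversion of M: M consumed = 1ξ₁ = 0.273 × 439.2 → ξ₁ = 119.9 kmol.
Yield of Q: 1ξ₂ / 439.2 = 0.243 → ξ₂ = 106.7 kmol.
Outlet amounts (n = n₀ + Σ ν·ξ):
  M: 439.2 − 1(119.9) = 319.3
  U: 0 + 2(119.9) − 1(106.7) = 133.1
  Q: 0 + 1(106.7) = 106.7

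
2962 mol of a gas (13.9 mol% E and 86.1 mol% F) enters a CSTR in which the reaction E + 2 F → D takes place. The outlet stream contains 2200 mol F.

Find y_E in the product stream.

0.0906

For F: n = n₀ − 2ξ → 2200 = 2550 − 2ξ, giving ξ = 175.1 mol.
Outlet amounts (n = n₀ + ν ξ):
  E: 411.7 − 1(175.1) = 236.6
  F: 2550 − 2(175.1) = 2200
  D: 0 + 1(175.1) = 175.1
Total out = 2612 mol; y_E = 236.6 / 2612 = 0.09058.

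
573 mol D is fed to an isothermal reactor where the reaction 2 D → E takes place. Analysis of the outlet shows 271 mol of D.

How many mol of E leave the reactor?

151 mol

For D: n = n₀ − 2ξ → 271 = 573 − 2ξ, giving ξ = 151 mol.
Outlet amounts (n = n₀ + ν ξ):
  D: 573 − 2(151) = 271
  E: 0 + 1(151) = 151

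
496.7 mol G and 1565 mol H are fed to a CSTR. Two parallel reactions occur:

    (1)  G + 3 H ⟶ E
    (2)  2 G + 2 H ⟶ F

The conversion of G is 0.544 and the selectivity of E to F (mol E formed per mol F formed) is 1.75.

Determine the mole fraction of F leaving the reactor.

Conversion of G: G consumed = 0.544 × 496.7 = 270.2 mol = 1ξ₁ + 2ξ₂.
Selectivity: 1ξ₁ / (1ξ₂) = 1.75 → ξ₁ = 1.75 ξ₂.
Substitute: (1·1.75 + 2) ξ₂ = 270.2 → ξ₂ = 72.05 mol, ξ₁ = 126.1 mol.
Outlet amounts (n = n₀ + Σ ν·ξ):
  G: 496.7 − 1(126.1) − 2(72.05) = 226.5
  H: 1565 − 3(126.1) − 2(72.05) = 1043
  E: 0 + 1(126.1) = 126.1
  F: 0 + 1(72.05) = 72.05
Total out = 1467 mol; y_F = 72.05 / 1467 = 0.04911.

0.0491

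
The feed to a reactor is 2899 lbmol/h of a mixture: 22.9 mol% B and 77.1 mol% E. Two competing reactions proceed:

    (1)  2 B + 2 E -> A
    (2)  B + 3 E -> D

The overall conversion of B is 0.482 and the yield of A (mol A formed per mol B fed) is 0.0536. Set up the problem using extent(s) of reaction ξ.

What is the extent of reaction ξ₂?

Yield of A: 1ξ₁ / 663.9 = 0.0536 → ξ₁ = 35.58 lbmol/h.
Conversion of B: 2ξ₁ + 1ξ₂ = 0.482 × 663.9 = 320 → ξ₂ = 248.8 lbmol/h.
Outlet amounts (n = n₀ + Σ ν·ξ):
  B: 663.9 − 2(35.58) − 1(248.8) = 343.9
  E: 2235 − 2(35.58) − 3(248.8) = 1418
  A: 0 + 1(35.58) = 35.58
  D: 0 + 1(248.8) = 248.8

ξ₂ = 249 lbmol/h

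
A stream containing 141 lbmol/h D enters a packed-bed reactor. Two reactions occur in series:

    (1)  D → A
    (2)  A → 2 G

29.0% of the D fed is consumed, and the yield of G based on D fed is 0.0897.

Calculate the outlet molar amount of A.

Conversion of D: D consumed = 1ξ₁ = 0.29 × 141 → ξ₁ = 40.89 lbmol/h.
Yield of G: 2ξ₂ / 141 = 0.0897 → ξ₂ = 6.324 lbmol/h.
Outlet amounts (n = n₀ + Σ ν·ξ):
  D: 141 − 1(40.89) = 100.1
  A: 0 + 1(40.89) − 1(6.324) = 34.57
  G: 0 + 2(6.324) = 12.65

34.6 lbmol/h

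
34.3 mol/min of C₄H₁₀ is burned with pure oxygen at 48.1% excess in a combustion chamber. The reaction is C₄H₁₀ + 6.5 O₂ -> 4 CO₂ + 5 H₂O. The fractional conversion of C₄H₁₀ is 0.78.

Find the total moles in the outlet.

405 mol/min

Stoichiometric O₂ = 6.5 × 34.3 = 222.9 mol/min; O₂ fed = 222.9 × 1.481 = 330.2 mol/min.
Fuel reacted = 0.78 × 34.3 → ξ = 26.75 mol/min.
Outlet (n = n₀ + ν ξ):
  C₄H₁₀: 34.3 − 1(26.75) = 7.546
  O₂: 330.2 − 6.5(26.75) = 156.3
  CO₂: 0 + 4(26.75) = 107
  H₂O: 0 + 5(26.75) = 133.8
Total out = 7.546 + 156.3 + 107 + 133.8 = 404.6 mol/min.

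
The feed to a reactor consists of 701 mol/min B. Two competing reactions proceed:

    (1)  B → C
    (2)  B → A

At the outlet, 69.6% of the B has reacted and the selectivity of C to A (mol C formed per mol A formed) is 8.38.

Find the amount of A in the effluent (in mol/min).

52 mol/min

Conversion of B: B consumed = 0.696 × 701 = 487.9 mol/min = 1ξ₁ + 1ξ₂.
Selectivity: 1ξ₁ / (1ξ₂) = 8.38 → ξ₁ = 8.38 ξ₂.
Substitute: (1·8.38 + 1) ξ₂ = 487.9 → ξ₂ = 52.01 mol/min, ξ₁ = 435.9 mol/min.
Outlet amounts (n = n₀ + Σ ν·ξ):
  B: 701 − 1(435.9) − 1(52.01) = 213.1
  C: 0 + 1(435.9) = 435.9
  A: 0 + 1(52.01) = 52.01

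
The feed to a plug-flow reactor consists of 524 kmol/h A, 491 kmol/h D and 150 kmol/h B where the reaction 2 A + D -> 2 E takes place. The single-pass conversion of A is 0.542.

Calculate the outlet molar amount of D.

A reacted = 0.542 × 524 = 284 kmol/h; ν_A = −2, so ξ = 284/2 = 142 kmol/h.
Outlet amounts (n = n₀ + ν ξ):
  A: 524 − 2(142) = 240
  D: 491 − 1(142) = 349
  E: 0 + 2(142) = 284
  B: 150 (inert)

349 kmol/h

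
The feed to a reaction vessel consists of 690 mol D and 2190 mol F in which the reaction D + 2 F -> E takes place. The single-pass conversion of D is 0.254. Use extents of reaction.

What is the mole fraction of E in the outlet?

0.0693

D reacted = 0.254 × 690 = 175.3 mol; ν_D = −1, so ξ = 175.3/1 = 175.3 mol.
Outlet amounts (n = n₀ + ν ξ):
  D: 690 − 1(175.3) = 514.7
  F: 2190 − 2(175.3) = 1839
  E: 0 + 1(175.3) = 175.3
Total out = 2529 mol; y_E = 175.3 / 2529 = 0.06929.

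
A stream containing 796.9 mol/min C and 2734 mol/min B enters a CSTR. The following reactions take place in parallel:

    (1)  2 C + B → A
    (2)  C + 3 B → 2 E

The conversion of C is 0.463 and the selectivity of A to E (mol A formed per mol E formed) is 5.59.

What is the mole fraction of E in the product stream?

Conversion of C: C consumed = 0.463 × 796.9 = 369 mol/min = 2ξ₁ + 1ξ₂.
Selectivity: 1ξ₁ / (2ξ₂) = 5.59 → ξ₁ = 11.18 ξ₂.
Substitute: (2·11.18 + 1) ξ₂ = 369 → ξ₂ = 15.79 mol/min, ξ₁ = 176.6 mol/min.
Outlet amounts (n = n₀ + Σ ν·ξ):
  C: 796.9 − 2(176.6) − 1(15.79) = 427.9
  B: 2734 − 1(176.6) − 3(15.79) = 2510
  A: 0 + 1(176.6) = 176.6
  E: 0 + 2(15.79) = 31.59
Total out = 3146 mol/min; y_E = 31.59 / 3146 = 0.01004.

0.01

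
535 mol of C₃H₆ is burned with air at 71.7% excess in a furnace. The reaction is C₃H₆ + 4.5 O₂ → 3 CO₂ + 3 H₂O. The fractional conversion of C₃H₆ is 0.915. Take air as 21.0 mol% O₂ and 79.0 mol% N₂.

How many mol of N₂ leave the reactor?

Stoichiometric O₂ = 4.5 × 535 = 2408 mol; O₂ fed = 2408 × 1.717 = 4134 mol.
N₂ fed = 4134 × 79/21 = 15550 mol.
Fuel reacted = 0.915 × 535 → ξ = 489.5 mol.
Outlet (n = n₀ + ν ξ):
  C₃H₆: 535 − 1(489.5) = 45.47
  O₂: 4134 − 4.5(489.5) = 1931
  N₂: 15550 (inert)
  CO₂: 0 + 3(489.5) = 1469
  H₂O: 0 + 3(489.5) = 1469

15600 mol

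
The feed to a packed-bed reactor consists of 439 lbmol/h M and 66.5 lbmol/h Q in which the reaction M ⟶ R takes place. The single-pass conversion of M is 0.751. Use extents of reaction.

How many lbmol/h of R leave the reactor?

M reacted = 0.751 × 439 = 329.7 lbmol/h; ν_M = −1, so ξ = 329.7/1 = 329.7 lbmol/h.
Outlet amounts (n = n₀ + ν ξ):
  M: 439 − 1(329.7) = 109.3
  R: 0 + 1(329.7) = 329.7
  Q: 66.5 (inert)

330 lbmol/h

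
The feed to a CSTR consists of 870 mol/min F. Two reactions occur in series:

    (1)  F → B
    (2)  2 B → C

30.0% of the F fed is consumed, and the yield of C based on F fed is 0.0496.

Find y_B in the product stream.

Conversion of F: F consumed = 1ξ₁ = 0.3 × 870 → ξ₁ = 261 mol/min.
Yield of C: 1ξ₂ / 870 = 0.0496 → ξ₂ = 43.15 mol/min.
Outlet amounts (n = n₀ + Σ ν·ξ):
  F: 870 − 1(261) = 609
  B: 0 + 1(261) − 2(43.15) = 174.7
  C: 0 + 1(43.15) = 43.15
Total out = 826.8 mol/min; y_B = 174.7 / 826.8 = 0.2113.

0.211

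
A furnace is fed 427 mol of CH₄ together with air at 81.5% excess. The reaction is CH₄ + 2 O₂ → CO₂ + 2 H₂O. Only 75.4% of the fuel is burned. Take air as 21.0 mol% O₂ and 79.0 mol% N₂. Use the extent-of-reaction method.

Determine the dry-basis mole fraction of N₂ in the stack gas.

0.814

Stoichiometric O₂ = 2 × 427 = 854 mol; O₂ fed = 854 × 1.815 = 1550 mol.
N₂ fed = 1550 × 79/21 = 5831 mol.
Fuel reacted = 0.754 × 427 → ξ = 322 mol.
Outlet (n = n₀ + ν ξ):
  CH₄: 427 − 1(322) = 105
  O₂: 1550 − 2(322) = 906.1
  N₂: 5831 (inert)
  CO₂: 0 + 1(322) = 322
  H₂O: 0 + 2(322) = 643.9
Dry total = 7164 mol; y_N₂ (dry) = 5831 / 7164 = 0.8139.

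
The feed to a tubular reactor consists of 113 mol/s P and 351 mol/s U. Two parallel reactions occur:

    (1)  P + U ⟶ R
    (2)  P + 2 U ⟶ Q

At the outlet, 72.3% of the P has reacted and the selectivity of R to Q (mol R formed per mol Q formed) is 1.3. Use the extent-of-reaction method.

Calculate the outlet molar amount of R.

Conversion of P: P consumed = 0.723 × 113 = 81.7 mol/s = 1ξ₁ + 1ξ₂.
Selectivity: 1ξ₁ / (1ξ₂) = 1.3 → ξ₁ = 1.3 ξ₂.
Substitute: (1·1.3 + 1) ξ₂ = 81.7 → ξ₂ = 35.52 mol/s, ξ₁ = 46.18 mol/s.
Outlet amounts (n = n₀ + Σ ν·ξ):
  P: 113 − 1(46.18) − 1(35.52) = 31.3
  U: 351 − 1(46.18) − 2(35.52) = 233.8
  R: 0 + 1(46.18) = 46.18
  Q: 0 + 1(35.52) = 35.52

46.2 mol/s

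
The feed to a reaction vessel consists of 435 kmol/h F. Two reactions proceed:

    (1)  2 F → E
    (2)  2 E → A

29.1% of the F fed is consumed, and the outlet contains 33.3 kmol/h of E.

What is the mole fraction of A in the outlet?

Conversion of F: F consumed = 2ξ₁ = 0.291 × 435 → ξ₁ = 63.29 kmol/h.
E balance: n_E = 0 + 1ξ₁ − 2ξ₂ = 33.3 → ξ₂ = (1·63.29 − 33.3)/2 = 15 kmol/h.
Outlet amounts (n = n₀ + Σ ν·ξ):
  F: 435 − 2(63.29) = 308.4
  E: 0 + 1(63.29) − 2(15) = 33.3
  A: 0 + 1(15) = 15
Total out = 356.7 kmol/h; y_A = 15 / 356.7 = 0.04204.

0.042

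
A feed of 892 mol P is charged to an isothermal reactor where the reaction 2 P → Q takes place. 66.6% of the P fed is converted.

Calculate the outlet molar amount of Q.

P reacted = 0.666 × 892 = 594.1 mol; ν_P = −2, so ξ = 594.1/2 = 297 mol.
Outlet amounts (n = n₀ + ν ξ):
  P: 892 − 2(297) = 297.9
  Q: 0 + 1(297) = 297

297 mol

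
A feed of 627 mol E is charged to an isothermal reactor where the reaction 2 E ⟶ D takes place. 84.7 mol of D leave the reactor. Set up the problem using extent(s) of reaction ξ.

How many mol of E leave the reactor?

458 mol

For D: n = n₀ + 1ξ → 84.7 = 0 + 1ξ, giving ξ = 84.7 mol.
Outlet amounts (n = n₀ + ν ξ):
  E: 627 − 2(84.7) = 457.6
  D: 0 + 1(84.7) = 84.7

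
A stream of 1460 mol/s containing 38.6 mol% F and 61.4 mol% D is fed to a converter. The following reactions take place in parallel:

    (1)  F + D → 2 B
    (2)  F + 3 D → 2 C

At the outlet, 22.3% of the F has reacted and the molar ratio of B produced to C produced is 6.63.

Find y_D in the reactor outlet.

Conversion of F: F consumed = 0.223 × 563.6 = 125.7 mol/s = 1ξ₁ + 1ξ₂.
Selectivity: 2ξ₁ / (2ξ₂) = 6.63 → ξ₁ = 6.63 ξ₂.
Substitute: (1·6.63 + 1) ξ₂ = 125.7 → ξ₂ = 16.47 mol/s, ξ₁ = 109.2 mol/s.
Outlet amounts (n = n₀ + Σ ν·ξ):
  F: 563.6 − 1(109.2) − 1(16.47) = 437.9
  D: 896.4 − 1(109.2) − 3(16.47) = 737.8
  B: 0 + 2(109.2) = 218.4
  C: 0 + 2(16.47) = 32.94
Total out = 1427 mol/s; y_D = 737.8 / 1427 = 0.517.

0.517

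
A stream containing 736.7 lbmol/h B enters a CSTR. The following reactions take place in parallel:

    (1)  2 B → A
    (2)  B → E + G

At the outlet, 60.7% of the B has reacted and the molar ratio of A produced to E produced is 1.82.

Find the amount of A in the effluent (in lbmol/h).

Conversion of B: B consumed = 0.607 × 736.7 = 447.2 lbmol/h = 2ξ₁ + 1ξ₂.
Selectivity: 1ξ₁ / (1ξ₂) = 1.82 → ξ₁ = 1.82 ξ₂.
Substitute: (2·1.82 + 1) ξ₂ = 447.2 → ξ₂ = 96.37 lbmol/h, ξ₁ = 175.4 lbmol/h.
Outlet amounts (n = n₀ + Σ ν·ξ):
  B: 736.7 − 2(175.4) − 1(96.37) = 289.5
  A: 0 + 1(175.4) = 175.4
  E: 0 + 1(96.37) = 96.37
  G: 0 + 1(96.37) = 96.37

175 lbmol/h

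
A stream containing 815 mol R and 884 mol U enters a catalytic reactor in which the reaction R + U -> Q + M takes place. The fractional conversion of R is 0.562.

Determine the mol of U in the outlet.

426 mol

R reacted = 0.562 × 815 = 458 mol; ν_R = −1, so ξ = 458/1 = 458 mol.
Outlet amounts (n = n₀ + ν ξ):
  R: 815 − 1(458) = 357
  U: 884 − 1(458) = 426
  Q: 0 + 1(458) = 458
  M: 0 + 1(458) = 458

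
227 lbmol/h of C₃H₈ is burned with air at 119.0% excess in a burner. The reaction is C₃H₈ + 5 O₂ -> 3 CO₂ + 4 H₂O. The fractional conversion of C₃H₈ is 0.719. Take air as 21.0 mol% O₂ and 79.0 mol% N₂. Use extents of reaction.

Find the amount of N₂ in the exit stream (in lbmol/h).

Stoichiometric O₂ = 5 × 227 = 1135 lbmol/h; O₂ fed = 1135 × 2.190 = 2486 lbmol/h.
N₂ fed = 2486 × 79/21 = 9351 lbmol/h.
Fuel reacted = 0.719 × 227 → ξ = 163.2 lbmol/h.
Outlet (n = n₀ + ν ξ):
  C₃H₈: 227 − 1(163.2) = 63.79
  O₂: 2486 − 5(163.2) = 1670
  N₂: 9351 (inert)
  CO₂: 0 + 3(163.2) = 489.6
  H₂O: 0 + 4(163.2) = 652.9

9350 lbmol/h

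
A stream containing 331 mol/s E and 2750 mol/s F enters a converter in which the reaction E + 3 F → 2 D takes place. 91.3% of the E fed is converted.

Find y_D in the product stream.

0.244

E reacted = 0.913 × 331 = 302.2 mol/s; ν_E = −1, so ξ = 302.2/1 = 302.2 mol/s.
Outlet amounts (n = n₀ + ν ξ):
  E: 331 − 1(302.2) = 28.8
  F: 2750 − 3(302.2) = 1843
  D: 0 + 2(302.2) = 604.4
Total out = 2477 mol/s; y_D = 604.4 / 2477 = 0.244.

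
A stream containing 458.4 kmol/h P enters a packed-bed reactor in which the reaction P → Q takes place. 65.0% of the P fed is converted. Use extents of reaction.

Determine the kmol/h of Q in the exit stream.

298 kmol/h

P reacted = 0.65 × 458.4 = 298 kmol/h; ν_P = −1, so ξ = 298/1 = 298 kmol/h.
Outlet amounts (n = n₀ + ν ξ):
  P: 458.4 − 1(298) = 160.4
  Q: 0 + 1(298) = 298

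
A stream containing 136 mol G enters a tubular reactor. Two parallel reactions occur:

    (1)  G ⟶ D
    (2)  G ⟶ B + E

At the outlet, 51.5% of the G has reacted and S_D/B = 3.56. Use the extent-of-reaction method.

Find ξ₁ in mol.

Conversion of G: G consumed = 0.515 × 136 = 70.04 mol = 1ξ₁ + 1ξ₂.
Selectivity: 1ξ₁ / (1ξ₂) = 3.56 → ξ₁ = 3.56 ξ₂.
Substitute: (1·3.56 + 1) ξ₂ = 70.04 → ξ₂ = 15.36 mol, ξ₁ = 54.68 mol.
Outlet amounts (n = n₀ + Σ ν·ξ):
  G: 136 − 1(54.68) − 1(15.36) = 65.96
  D: 0 + 1(54.68) = 54.68
  B: 0 + 1(15.36) = 15.36
  E: 0 + 1(15.36) = 15.36

ξ₁ = 54.7 mol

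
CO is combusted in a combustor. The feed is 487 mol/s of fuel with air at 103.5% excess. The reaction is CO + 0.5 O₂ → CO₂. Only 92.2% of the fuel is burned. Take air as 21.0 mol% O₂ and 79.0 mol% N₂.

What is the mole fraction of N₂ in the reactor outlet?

0.711

Stoichiometric O₂ = 0.5 × 487 = 243.5 mol/s; O₂ fed = 243.5 × 2.035 = 495.5 mol/s.
N₂ fed = 495.5 × 79/21 = 1864 mol/s.
Fuel reacted = 0.922 × 487 → ξ = 449 mol/s.
Outlet (n = n₀ + ν ξ):
  CO: 487 − 1(449) = 37.99
  O₂: 495.5 − 0.5(449) = 271
  N₂: 1864 (inert)
  CO₂: 0 + 1(449) = 449
Total out = 2622 mol/s; y_N₂ = 1864 / 2622 = 0.7109.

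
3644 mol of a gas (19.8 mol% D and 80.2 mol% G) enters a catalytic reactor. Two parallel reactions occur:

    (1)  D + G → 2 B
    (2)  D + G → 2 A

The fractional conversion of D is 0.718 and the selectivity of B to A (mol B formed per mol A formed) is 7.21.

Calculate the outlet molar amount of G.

2400 mol

Conversion of D: D consumed = 0.718 × 721.5 = 518 mol = 1ξ₁ + 1ξ₂.
Selectivity: 2ξ₁ / (2ξ₂) = 7.21 → ξ₁ = 7.21 ξ₂.
Substitute: (1·7.21 + 1) ξ₂ = 518 → ξ₂ = 63.1 mol, ξ₁ = 454.9 mol.
Outlet amounts (n = n₀ + Σ ν·ξ):
  D: 721.5 − 1(454.9) − 1(63.1) = 203.5
  G: 2922 − 1(454.9) − 1(63.1) = 2404
  B: 0 + 2(454.9) = 909.9
  A: 0 + 2(63.1) = 126.2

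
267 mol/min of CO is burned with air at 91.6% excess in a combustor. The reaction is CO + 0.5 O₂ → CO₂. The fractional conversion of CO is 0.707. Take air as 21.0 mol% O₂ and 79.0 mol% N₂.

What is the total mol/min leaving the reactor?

1390 mol/min

Stoichiometric O₂ = 0.5 × 267 = 133.5 mol/min; O₂ fed = 133.5 × 1.916 = 255.8 mol/min.
N₂ fed = 255.8 × 79/21 = 962.2 mol/min.
Fuel reacted = 0.707 × 267 → ξ = 188.8 mol/min.
Outlet (n = n₀ + ν ξ):
  CO: 267 − 1(188.8) = 78.23
  O₂: 255.8 − 0.5(188.8) = 161.4
  N₂: 962.2 (inert)
  CO₂: 0 + 1(188.8) = 188.8
Total out = 78.23 + 161.4 + 962.2 + 188.8 = 1391 mol/min.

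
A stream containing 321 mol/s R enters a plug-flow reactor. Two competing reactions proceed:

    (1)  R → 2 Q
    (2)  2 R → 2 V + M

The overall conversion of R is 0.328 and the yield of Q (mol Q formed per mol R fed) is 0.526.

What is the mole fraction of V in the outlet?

0.0502

Yield of Q: 2ξ₁ / 321 = 0.526 → ξ₁ = 84.42 mol/s.
Conversion of R: 1ξ₁ + 2ξ₂ = 0.328 × 321 = 105.3 → ξ₂ = 10.43 mol/s.
Outlet amounts (n = n₀ + Σ ν·ξ):
  R: 321 − 1(84.42) − 2(10.43) = 215.7
  Q: 0 + 2(84.42) = 168.8
  V: 0 + 2(10.43) = 20.87
  M: 0 + 1(10.43) = 10.43
Total out = 415.9 mol/s; y_V = 20.87 / 415.9 = 0.05017.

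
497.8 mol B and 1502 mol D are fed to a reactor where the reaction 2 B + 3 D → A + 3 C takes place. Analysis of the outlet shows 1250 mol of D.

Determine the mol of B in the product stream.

330 mol

For D: n = n₀ − 3ξ → 1250 = 1502 − 3ξ, giving ξ = 84 mol.
Outlet amounts (n = n₀ + ν ξ):
  B: 497.8 − 2(84) = 329.8
  D: 1502 − 3(84) = 1250
  A: 0 + 1(84) = 84
  C: 0 + 3(84) = 252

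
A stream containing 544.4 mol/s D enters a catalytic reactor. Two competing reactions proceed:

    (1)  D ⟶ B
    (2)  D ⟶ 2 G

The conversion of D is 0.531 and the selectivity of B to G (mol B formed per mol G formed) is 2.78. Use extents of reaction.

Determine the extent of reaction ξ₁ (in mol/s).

Conversion of D: D consumed = 0.531 × 544.4 = 289.1 mol/s = 1ξ₁ + 1ξ₂.
Selectivity: 1ξ₁ / (2ξ₂) = 2.78 → ξ₁ = 5.56 ξ₂.
Substitute: (1·5.56 + 1) ξ₂ = 289.1 → ξ₂ = 44.07 mol/s, ξ₁ = 245 mol/s.
Outlet amounts (n = n₀ + Σ ν·ξ):
  D: 544.4 − 1(245) − 1(44.07) = 255.3
  B: 0 + 1(245) = 245
  G: 0 + 2(44.07) = 88.13

ξ₁ = 245 mol/s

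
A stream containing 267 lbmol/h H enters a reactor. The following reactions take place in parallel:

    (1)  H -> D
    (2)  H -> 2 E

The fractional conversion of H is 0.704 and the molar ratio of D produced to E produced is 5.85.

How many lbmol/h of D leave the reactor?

Conversion of H: H consumed = 0.704 × 267 = 188 lbmol/h = 1ξ₁ + 1ξ₂.
Selectivity: 1ξ₁ / (2ξ₂) = 5.85 → ξ₁ = 11.7 ξ₂.
Substitute: (1·11.7 + 1) ξ₂ = 188 → ξ₂ = 14.8 lbmol/h, ξ₁ = 173.2 lbmol/h.
Outlet amounts (n = n₀ + Σ ν·ξ):
  H: 267 − 1(173.2) − 1(14.8) = 79.03
  D: 0 + 1(173.2) = 173.2
  E: 0 + 2(14.8) = 29.6

173 lbmol/h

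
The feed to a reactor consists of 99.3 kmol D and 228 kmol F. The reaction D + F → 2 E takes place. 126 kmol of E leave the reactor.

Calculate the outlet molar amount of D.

For E: n = n₀ + 2ξ → 126 = 0 + 2ξ, giving ξ = 63 kmol.
Outlet amounts (n = n₀ + ν ξ):
  D: 99.3 − 1(63) = 36.3
  F: 228 − 1(63) = 165
  E: 0 + 2(63) = 126

36.3 kmol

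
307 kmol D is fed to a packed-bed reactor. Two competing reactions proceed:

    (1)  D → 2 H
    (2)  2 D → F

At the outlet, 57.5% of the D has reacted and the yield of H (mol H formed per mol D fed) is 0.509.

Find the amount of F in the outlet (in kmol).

49.2 kmol

Yield of H: 2ξ₁ / 307 = 0.509 → ξ₁ = 78.13 kmol.
Conversion of D: 1ξ₁ + 2ξ₂ = 0.575 × 307 = 176.5 → ξ₂ = 49.2 kmol.
Outlet amounts (n = n₀ + Σ ν·ξ):
  D: 307 − 1(78.13) − 2(49.2) = 130.5
  H: 0 + 2(78.13) = 156.3
  F: 0 + 1(49.2) = 49.2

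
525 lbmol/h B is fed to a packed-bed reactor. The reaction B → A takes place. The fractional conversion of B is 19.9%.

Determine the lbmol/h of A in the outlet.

104 lbmol/h

B reacted = 0.199 × 525 = 104.5 lbmol/h; ν_B = −1, so ξ = 104.5/1 = 104.5 lbmol/h.
Outlet amounts (n = n₀ + ν ξ):
  B: 525 − 1(104.5) = 420.5
  A: 0 + 1(104.5) = 104.5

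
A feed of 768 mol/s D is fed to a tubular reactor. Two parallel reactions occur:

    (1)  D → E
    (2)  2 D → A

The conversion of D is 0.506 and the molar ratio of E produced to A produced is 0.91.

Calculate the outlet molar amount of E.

122 mol/s

Conversion of D: D consumed = 0.506 × 768 = 388.6 mol/s = 1ξ₁ + 2ξ₂.
Selectivity: 1ξ₁ / (1ξ₂) = 0.91 → ξ₁ = 0.91 ξ₂.
Substitute: (1·0.91 + 2) ξ₂ = 388.6 → ξ₂ = 133.5 mol/s, ξ₁ = 121.5 mol/s.
Outlet amounts (n = n₀ + Σ ν·ξ):
  D: 768 − 1(121.5) − 2(133.5) = 379.4
  E: 0 + 1(121.5) = 121.5
  A: 0 + 1(133.5) = 133.5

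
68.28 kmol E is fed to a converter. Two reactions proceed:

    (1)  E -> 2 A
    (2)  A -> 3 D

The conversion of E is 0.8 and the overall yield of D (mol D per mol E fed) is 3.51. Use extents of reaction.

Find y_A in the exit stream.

0.104

Conversion of E: E consumed = 1ξ₁ = 0.8 × 68.28 → ξ₁ = 54.62 kmol.
Yield of D: 3ξ₂ / 68.28 = 3.51 → ξ₂ = 79.89 kmol.
Outlet amounts (n = n₀ + Σ ν·ξ):
  E: 68.28 − 1(54.62) = 13.66
  A: 0 + 2(54.62) − 1(79.89) = 29.36
  D: 0 + 3(79.89) = 239.7
Total out = 282.7 kmol; y_A = 29.36 / 282.7 = 0.1039.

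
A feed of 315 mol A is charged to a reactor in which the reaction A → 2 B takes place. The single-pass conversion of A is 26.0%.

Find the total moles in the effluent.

397 mol

A reacted = 0.26 × 315 = 81.9 mol; ν_A = −1, so ξ = 81.9/1 = 81.9 mol.
Outlet amounts (n = n₀ + ν ξ):
  A: 315 − 1(81.9) = 233.1
  B: 0 + 2(81.9) = 163.8
Total out = 233.1 + 163.8 = 396.9 mol.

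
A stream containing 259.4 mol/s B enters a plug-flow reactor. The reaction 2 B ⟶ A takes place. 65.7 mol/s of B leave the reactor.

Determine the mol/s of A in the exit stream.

For B: n = n₀ − 2ξ → 65.7 = 259.4 − 2ξ, giving ξ = 96.85 mol/s.
Outlet amounts (n = n₀ + ν ξ):
  B: 259.4 − 2(96.85) = 65.7
  A: 0 + 1(96.85) = 96.85

96.8 mol/s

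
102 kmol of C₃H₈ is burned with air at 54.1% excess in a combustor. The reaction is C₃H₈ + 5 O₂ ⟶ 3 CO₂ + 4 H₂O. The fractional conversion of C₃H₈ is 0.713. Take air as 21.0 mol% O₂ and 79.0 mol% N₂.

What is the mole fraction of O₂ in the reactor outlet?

Stoichiometric O₂ = 5 × 102 = 510 kmol; O₂ fed = 510 × 1.541 = 785.9 kmol.
N₂ fed = 785.9 × 79/21 = 2957 kmol.
Fuel reacted = 0.713 × 102 → ξ = 72.73 kmol.
Outlet (n = n₀ + ν ξ):
  C₃H₈: 102 − 1(72.73) = 29.27
  O₂: 785.9 − 5(72.73) = 422.3
  N₂: 2957 (inert)
  CO₂: 0 + 3(72.73) = 218.2
  H₂O: 0 + 4(72.73) = 290.9
Total out = 3917 kmol; y_O₂ = 422.3 / 3917 = 0.1078.

0.108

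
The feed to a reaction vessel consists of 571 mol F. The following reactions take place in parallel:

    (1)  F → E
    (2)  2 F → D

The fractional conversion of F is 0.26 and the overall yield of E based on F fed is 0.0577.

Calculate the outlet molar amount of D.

Yield of E: 1ξ₁ / 571 = 0.0577 → ξ₁ = 32.95 mol.
Conversion of F: 1ξ₁ + 2ξ₂ = 0.26 × 571 = 148.5 → ξ₂ = 57.76 mol.
Outlet amounts (n = n₀ + Σ ν·ξ):
  F: 571 − 1(32.95) − 2(57.76) = 422.5
  E: 0 + 1(32.95) = 32.95
  D: 0 + 1(57.76) = 57.76

57.8 mol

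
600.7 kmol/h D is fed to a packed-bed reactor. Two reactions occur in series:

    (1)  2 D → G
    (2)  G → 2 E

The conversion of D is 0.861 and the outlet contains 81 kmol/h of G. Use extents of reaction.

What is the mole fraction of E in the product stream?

Conversion of D: D consumed = 2ξ₁ = 0.861 × 600.7 → ξ₁ = 258.6 kmol/h.
G balance: n_G = 0 + 1ξ₁ − 1ξ₂ = 81 → ξ₂ = (1·258.6 − 81)/1 = 177.6 kmol/h.
Outlet amounts (n = n₀ + Σ ν·ξ):
  D: 600.7 − 2(258.6) = 83.5
  G: 0 + 1(258.6) − 1(177.6) = 81
  E: 0 + 2(177.6) = 355.2
Total out = 519.7 kmol/h; y_E = 355.2 / 519.7 = 0.6835.

0.683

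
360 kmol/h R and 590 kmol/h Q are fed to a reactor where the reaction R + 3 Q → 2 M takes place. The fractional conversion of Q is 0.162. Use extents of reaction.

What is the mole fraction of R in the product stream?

Q reacted = 0.162 × 590 = 95.58 kmol/h; ν_Q = −3, so ξ = 95.58/3 = 31.86 kmol/h.
Outlet amounts (n = n₀ + ν ξ):
  R: 360 − 1(31.86) = 328.1
  Q: 590 − 3(31.86) = 494.4
  M: 0 + 2(31.86) = 63.72
Total out = 886.3 kmol/h; y_R = 328.1 / 886.3 = 0.3702.

0.37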